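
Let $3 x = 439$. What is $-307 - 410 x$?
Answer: $- \frac{180911}{3} \approx -60304.0$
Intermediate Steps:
$x = \frac{439}{3}$ ($x = \frac{1}{3} \cdot 439 = \frac{439}{3} \approx 146.33$)
$-307 - 410 x = -307 - \frac{179990}{3} = - \frac{180911}{3}$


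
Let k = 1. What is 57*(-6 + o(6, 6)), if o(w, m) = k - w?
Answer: -627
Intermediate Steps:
o(w, m) = 1 - w
57*(-6 + o(6, 6)) = 57*(-6 + (1 - 1*6)) = 57*(-6 + (1 - 6)) = 57*(-6 - 5) = 57*(-11) = -627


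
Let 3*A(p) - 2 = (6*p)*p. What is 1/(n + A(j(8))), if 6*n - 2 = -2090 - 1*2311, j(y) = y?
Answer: -2/1209 ≈ -0.0016543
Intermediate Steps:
n = -4399/6 (n = ⅓ + (-2090 - 1*2311)/6 = ⅓ + (-2090 - 2311)/6 = ⅓ + (⅙)*(-4401) = ⅓ - 1467/2 = -4399/6 ≈ -733.17)
A(p) = ⅔ + 2*p² (A(p) = ⅔ + ((6*p)*p)/3 = ⅔ + (6*p²)/3 = ⅔ + 2*p²)
1/(n + A(j(8))) = 1/(-4399/6 + (⅔ + 2*8²)) = 1/(-4399/6 + (⅔ + 2*64)) = 1/(-4399/6 + (⅔ + 128)) = 1/(-4399/6 + 386/3) = 1/(-1209/2) = -2/1209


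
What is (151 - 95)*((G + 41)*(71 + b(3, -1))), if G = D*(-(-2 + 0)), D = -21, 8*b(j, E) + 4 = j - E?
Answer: -3976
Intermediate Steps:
b(j, E) = -½ - E/8 + j/8 (b(j, E) = -½ + (j - E)/8 = -½ + (-E/8 + j/8) = -½ - E/8 + j/8)
G = -42 (G = -(-21)*(-2 + 0) = -(-21)*(-2) = -21*2 = -42)
(151 - 95)*((G + 41)*(71 + b(3, -1))) = (151 - 95)*((-42 + 41)*(71 + (-½ - ⅛*(-1) + (⅛)*3))) = 56*(-(71 + (-½ + ⅛ + 3/8))) = 56*(-(71 + 0)) = 56*(-1*71) = 56*(-71) = -3976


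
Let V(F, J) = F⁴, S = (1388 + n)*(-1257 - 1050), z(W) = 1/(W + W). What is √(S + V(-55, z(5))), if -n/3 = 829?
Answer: √11686018 ≈ 3418.5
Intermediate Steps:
z(W) = 1/(2*W)
n = -2487 (n = -3*829 = -2487)
S = 2535393 (S = (1388 - 2487)*(-1257 - 1050) = -1099*(-2307) = 2535393)
√(S + V(-55, z(5))) = √(2535393 + (-55)⁴) = √(2535393 + 9150625) = √11686018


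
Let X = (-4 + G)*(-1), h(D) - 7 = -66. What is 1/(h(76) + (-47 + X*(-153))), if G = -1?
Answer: -1/871 ≈ -0.0011481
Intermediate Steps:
h(D) = -59 (h(D) = 7 - 66 = -59)
X = 5 (X = (-4 - 1)*(-1) = -5*(-1) = 5)
1/(h(76) + (-47 + X*(-153))) = 1/(-59 + (-47 + 5*(-153))) = 1/(-59 + (-47 - 765)) = 1/(-59 - 812) = 1/(-871) = -1/871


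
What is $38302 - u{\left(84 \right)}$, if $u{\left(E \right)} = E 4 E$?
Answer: $10078$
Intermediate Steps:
$u{\left(E \right)} = 4 E^{2}$ ($u{\left(E \right)} = 4 E E = 4 E^{2}$)
$38302 - u{\left(84 \right)} = 38302 - 4 \cdot 84^{2} = 38302 - 4 \cdot 7056 = 38302 - 28224 = 10078$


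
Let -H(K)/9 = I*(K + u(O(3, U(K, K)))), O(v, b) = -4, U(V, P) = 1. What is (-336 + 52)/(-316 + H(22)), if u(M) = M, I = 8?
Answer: 71/403 ≈ 0.17618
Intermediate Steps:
H(K) = 288 - 72*K (H(K) = -72*(K - 4) = -72*(-4 + K) = -9*(-32 + 8*K) = 288 - 72*K)
(-336 + 52)/(-316 + H(22)) = (-336 + 52)/(-316 + (288 - 72*22)) = -284/(-316 + (288 - 1584)) = -284/(-316 - 1296) = -284/(-1612) = -284*(-1/1612) = 71/403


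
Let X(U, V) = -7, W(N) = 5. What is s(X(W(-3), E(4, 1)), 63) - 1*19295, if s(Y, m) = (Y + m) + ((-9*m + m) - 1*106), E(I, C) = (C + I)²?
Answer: -19849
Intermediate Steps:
s(Y, m) = -106 + Y - 7*m (s(Y, m) = (Y + m) + (-8*m - 106) = (Y + m) + (-106 - 8*m) = -106 + Y - 7*m)
s(X(W(-3), E(4, 1)), 63) - 1*19295 = (-106 - 7 - 7*63) - 1*19295 = (-106 - 7 - 441) - 19295 = -554 - 19295 = -19849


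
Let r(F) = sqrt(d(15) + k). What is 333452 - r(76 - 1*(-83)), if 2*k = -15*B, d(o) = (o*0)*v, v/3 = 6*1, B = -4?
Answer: 333452 - sqrt(30) ≈ 3.3345e+5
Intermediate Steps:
v = 18 (v = 3*(6*1) = 3*6 = 18)
d(o) = 0 (d(o) = (o*0)*18 = 0*18 = 0)
k = 30 (k = (-15*(-4))/2 = (1/2)*60 = 30)
r(F) = sqrt(30) (r(F) = sqrt(0 + 30) = sqrt(30))
333452 - r(76 - 1*(-83)) = 333452 - sqrt(30)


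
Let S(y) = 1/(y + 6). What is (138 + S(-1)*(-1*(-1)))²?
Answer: 477481/25 ≈ 19099.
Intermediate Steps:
S(y) = 1/(6 + y)
(138 + S(-1)*(-1*(-1)))² = (138 + (-1*(-1))/(6 - 1))² = (138 + 1/5)² = (138 + (⅕)*1)² = (138 + ⅕)² = (691/5)² = 477481/25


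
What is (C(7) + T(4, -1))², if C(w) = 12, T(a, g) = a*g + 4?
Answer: 144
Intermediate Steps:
T(a, g) = 4 + a*g
(C(7) + T(4, -1))² = (12 + (4 + 4*(-1)))² = (12 + (4 - 4))² = (12 + 0)² = 12² = 144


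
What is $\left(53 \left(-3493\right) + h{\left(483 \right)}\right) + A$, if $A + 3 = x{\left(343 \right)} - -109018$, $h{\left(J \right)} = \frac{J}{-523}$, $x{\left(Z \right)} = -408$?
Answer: $- \frac{40021489}{523} \approx -76523.0$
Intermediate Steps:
$h{\left(J \right)} = - \frac{J}{523}$ ($h{\left(J \right)} = J \left(- \frac{1}{523}\right) = - \frac{J}{523}$)
$A = 108607$ ($A = -3 - -108610 = -3 + \left(-408 + 109018\right) = -3 + 108610 = 108607$)
$\left(53 \left(-3493\right) + h{\left(483 \right)}\right) + A = \left(53 \left(-3493\right) - \frac{483}{523}\right) + 108607 = \left(-185129 - \frac{483}{523}\right) + 108607 = - \frac{96822950}{523} + 108607 = - \frac{40021489}{523}$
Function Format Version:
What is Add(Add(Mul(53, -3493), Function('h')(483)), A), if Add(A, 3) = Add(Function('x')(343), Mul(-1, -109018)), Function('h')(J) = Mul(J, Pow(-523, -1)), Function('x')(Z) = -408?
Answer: Rational(-40021489, 523) ≈ -76523.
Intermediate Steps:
Function('h')(J) = Mul(Rational(-1, 523), J) (Function('h')(J) = Mul(J, Rational(-1, 523)) = Mul(Rational(-1, 523), J))
A = 108607 (A = Add(-3, Add(-408, Mul(-1, -109018))) = Add(-3, Add(-408, 109018)) = Add(-3, 108610) = 108607)
Add(Add(Mul(53, -3493), Function('h')(483)), A) = Add(Add(Mul(53, -3493), Mul(Rational(-1, 523), 483)), 108607) = Add(Add(-185129, Rational(-483, 523)), 108607) = Add(Rational(-96822950, 523), 108607) = Rational(-40021489, 523)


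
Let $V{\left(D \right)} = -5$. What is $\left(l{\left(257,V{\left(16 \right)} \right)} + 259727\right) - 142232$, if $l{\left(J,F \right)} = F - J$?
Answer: $117233$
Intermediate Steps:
$\left(l{\left(257,V{\left(16 \right)} \right)} + 259727\right) - 142232 = \left(\left(-5 - 257\right) + 259727\right) - 142232 = \left(-262 + 259727\right) - 142232 = 259465 - 142232 = 117233$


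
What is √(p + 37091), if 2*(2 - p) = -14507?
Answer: 11*√1466/2 ≈ 210.59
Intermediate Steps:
p = 14511/2 (p = 2 - ½*(-14507) = 2 + 14507/2 = 14511/2 ≈ 7255.5)
√(p + 37091) = √(14511/2 + 37091) = √(88693/2) = 11*√1466/2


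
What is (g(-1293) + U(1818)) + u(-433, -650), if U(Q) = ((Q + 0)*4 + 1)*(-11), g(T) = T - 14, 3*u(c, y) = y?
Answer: -244580/3 ≈ -81527.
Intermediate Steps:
u(c, y) = y/3
g(T) = -14 + T
U(Q) = -11 - 44*Q (U(Q) = (Q*4 + 1)*(-11) = (4*Q + 1)*(-11) = (1 + 4*Q)*(-11) = -11 - 44*Q)
(g(-1293) + U(1818)) + u(-433, -650) = ((-14 - 1293) + (-11 - 44*1818)) + (⅓)*(-650) = (-1307 + (-11 - 79992)) - 650/3 = (-1307 - 80003) - 650/3 = -81310 - 650/3 = -244580/3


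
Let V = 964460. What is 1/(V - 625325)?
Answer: 1/339135 ≈ 2.9487e-6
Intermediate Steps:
1/(V - 625325) = 1/(964460 - 625325) = 1/339135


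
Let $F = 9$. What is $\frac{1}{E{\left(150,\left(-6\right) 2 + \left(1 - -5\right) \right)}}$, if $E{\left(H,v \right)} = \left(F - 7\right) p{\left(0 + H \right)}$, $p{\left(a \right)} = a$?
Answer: $\frac{1}{300} \approx 0.0033333$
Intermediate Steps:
$E{\left(H,v \right)} = 2 H$ ($E{\left(H,v \right)} = \left(9 - 7\right) \left(0 + H\right) = 2 H$)
$\frac{1}{E{\left(150,\left(-6\right) 2 + \left(1 - -5\right) \right)}} = \frac{1}{2 \cdot 150} = \frac{1}{300}$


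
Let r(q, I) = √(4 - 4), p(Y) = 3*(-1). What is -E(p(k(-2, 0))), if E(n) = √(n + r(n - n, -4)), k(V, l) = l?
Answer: -I*√3 ≈ -1.732*I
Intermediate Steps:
p(Y) = -3
r(q, I) = 0 (r(q, I) = √0 = 0)
E(n) = √n (E(n) = √(n + 0) = √n)
-E(p(k(-2, 0))) = -√(-3) = -I*√3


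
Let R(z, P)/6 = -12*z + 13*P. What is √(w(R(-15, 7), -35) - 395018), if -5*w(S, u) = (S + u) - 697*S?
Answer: I*√4216795/5 ≈ 410.7*I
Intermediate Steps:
R(z, P) = -72*z + 78*P (R(z, P) = 6*(-12*z + 13*P) = -72*z + 78*P)
w(S, u) = -u/5 + 696*S/5 (w(S, u) = -((S + u) - 697*S)/5 = -(u - 696*S)/5 = -u/5 + 696*S/5)
√(w(R(-15, 7), -35) - 395018) = √((-⅕*(-35) + 696*(-72*(-15) + 78*7)/5) - 395018) = √((7 + 696*(1080 + 546)/5) - 395018) = √((7 + (696/5)*1626) - 395018) = √((7 + 1131696/5) - 395018) = √(1131731/5 - 395018) = √(-843359/5) = I*√4216795/5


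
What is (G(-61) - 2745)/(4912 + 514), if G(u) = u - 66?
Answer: -1436/2713 ≈ -0.52930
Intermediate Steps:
G(u) = -66 + u
(G(-61) - 2745)/(4912 + 514) = ((-66 - 61) - 2745)/(4912 + 514) = (-127 - 2745)/5426 = -2872*1/5426 = -1436/2713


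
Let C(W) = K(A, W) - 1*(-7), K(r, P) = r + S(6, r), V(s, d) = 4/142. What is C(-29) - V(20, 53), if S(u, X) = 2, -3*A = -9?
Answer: 850/71 ≈ 11.972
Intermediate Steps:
V(s, d) = 2/71 (V(s, d) = 4*(1/142) = 2/71)
A = 3 (A = -⅓*(-9) = 3)
K(r, P) = 2 + r (K(r, P) = r + 2 = 2 + r)
C(W) = 12 (C(W) = (2 + 3) - 1*(-7) = 5 + 7 = 12)
C(-29) - V(20, 53) = 12 - 1*2/71 = 12 - 2/71 = 850/71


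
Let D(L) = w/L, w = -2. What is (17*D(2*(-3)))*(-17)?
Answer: -289/3 ≈ -96.333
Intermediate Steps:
D(L) = -2/L
(17*D(2*(-3)))*(-17) = (17*(-2/(2*(-3))))*(-17) = (17*(-2/(-6)))*(-17) = (17*(-2*(-1/6)))*(-17) = (17*(1/3))*(-17) = (17/3)*(-17) = -289/3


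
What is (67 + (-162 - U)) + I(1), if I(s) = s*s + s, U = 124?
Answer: -217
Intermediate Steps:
I(s) = s + s**2 (I(s) = s**2 + s = s + s**2)
(67 + (-162 - U)) + I(1) = (67 + (-162 - 1*124)) + 1*(1 + 1) = (67 + (-162 - 124)) + 1*2 = (67 - 286) + 2 = -219 + 2 = -217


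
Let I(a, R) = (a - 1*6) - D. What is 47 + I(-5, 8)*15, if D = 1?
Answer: -133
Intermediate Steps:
I(a, R) = -7 + a (I(a, R) = (a - 1*6) - 1*1 = (a - 6) - 1 = (-6 + a) - 1 = -7 + a)
47 + I(-5, 8)*15 = 47 + (-7 - 5)*15 = 47 - 12*15 = 47 - 180 = -133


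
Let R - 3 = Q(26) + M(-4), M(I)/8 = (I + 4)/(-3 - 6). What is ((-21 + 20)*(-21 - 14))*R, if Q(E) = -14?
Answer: -385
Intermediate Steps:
M(I) = -32/9 - 8*I/9 (M(I) = 8*((I + 4)/(-3 - 6)) = 8*((4 + I)/(-9)) = 8*((4 + I)*(-1/9)) = 8*(-4/9 - I/9) = -32/9 - 8*I/9)
R = -11 (R = 3 + (-14 + (-32/9 - 8/9*(-4))) = 3 + (-14 + (-32/9 + 32/9)) = 3 + (-14 + 0) = 3 - 14 = -11)
((-21 + 20)*(-21 - 14))*R = ((-21 + 20)*(-21 - 14))*(-11) = -1*(-35)*(-11) = 35*(-11) = -385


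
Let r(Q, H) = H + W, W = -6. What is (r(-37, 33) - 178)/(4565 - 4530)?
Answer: -151/35 ≈ -4.3143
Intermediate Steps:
r(Q, H) = -6 + H (r(Q, H) = H - 6 = -6 + H)
(r(-37, 33) - 178)/(4565 - 4530) = ((-6 + 33) - 178)/(4565 - 4530) = (27 - 178)/35 = -151*1/35 = -151/35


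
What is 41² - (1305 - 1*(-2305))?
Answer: -1929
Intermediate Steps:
41² - (1305 - 1*(-2305)) = 1681 - (1305 + 2305) = 1681 - 1*3610 = 1681 - 3610 = -1929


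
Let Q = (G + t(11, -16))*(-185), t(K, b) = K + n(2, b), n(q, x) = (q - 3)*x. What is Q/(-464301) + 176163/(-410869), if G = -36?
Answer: -9164083772/21196320841 ≈ -0.43234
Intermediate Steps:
n(q, x) = x*(-3 + q) (n(q, x) = (-3 + q)*x = x*(-3 + q))
t(K, b) = K - b (t(K, b) = K + b*(-3 + 2) = K + b*(-1) = K - b)
Q = 1665 (Q = (-36 + (11 - 1*(-16)))*(-185) = (-36 + (11 + 16))*(-185) = (-36 + 27)*(-185) = -9*(-185) = 1665)
Q/(-464301) + 176163/(-410869) = 1665/(-464301) + 176163/(-410869) = 1665*(-1/464301) + 176163*(-1/410869) = -185/51589 - 176163/410869 = -9164083772/21196320841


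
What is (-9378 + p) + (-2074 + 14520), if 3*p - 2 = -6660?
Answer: 2546/3 ≈ 848.67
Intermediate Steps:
p = -6658/3 (p = ⅔ + (⅓)*(-6660) = ⅔ - 2220 = -6658/3 ≈ -2219.3)
(-9378 + p) + (-2074 + 14520) = (-9378 - 6658/3) + (-2074 + 14520) = -34792/3 + 12446 = 2546/3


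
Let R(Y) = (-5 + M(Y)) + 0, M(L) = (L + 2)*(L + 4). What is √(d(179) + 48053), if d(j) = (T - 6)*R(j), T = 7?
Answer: 3*√9019 ≈ 284.91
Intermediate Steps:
M(L) = (2 + L)*(4 + L)
R(Y) = 3 + Y² + 6*Y (R(Y) = (-5 + (8 + Y² + 6*Y)) + 0 = (3 + Y² + 6*Y) + 0 = 3 + Y² + 6*Y)
d(j) = 3 + j² + 6*j (d(j) = (7 - 6)*(3 + j² + 6*j) = 1*(3 + j² + 6*j) = 3 + j² + 6*j)
√(d(179) + 48053) = √((3 + 179² + 6*179) + 48053) = √((3 + 32041 + 1074) + 48053) = √(33118 + 48053) = √81171 = 3*√9019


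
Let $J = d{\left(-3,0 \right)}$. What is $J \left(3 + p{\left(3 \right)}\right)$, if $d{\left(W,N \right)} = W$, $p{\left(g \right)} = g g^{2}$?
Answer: $-90$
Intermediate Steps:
$p{\left(g \right)} = g^{3}$
$J = -3$
$J \left(3 + p{\left(3 \right)}\right) = - 3 \left(3 + 3^{3}\right) = - 3 \left(3 + 27\right) = \left(-3\right) 30 = -90$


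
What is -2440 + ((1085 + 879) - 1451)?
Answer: -1927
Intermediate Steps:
-2440 + ((1085 + 879) - 1451) = -2440 + (1964 - 1451) = -2440 + 513 = -1927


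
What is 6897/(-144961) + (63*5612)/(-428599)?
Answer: -54207878619/62130139639 ≈ -0.87249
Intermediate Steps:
6897/(-144961) + (63*5612)/(-428599) = 6897*(-1/144961) + 353556*(-1/428599) = -6897/144961 - 353556/428599 = -54207878619/62130139639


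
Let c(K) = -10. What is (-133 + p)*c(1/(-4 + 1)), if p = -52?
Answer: 1850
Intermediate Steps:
(-133 + p)*c(1/(-4 + 1)) = (-133 - 52)*(-10) = -185*(-10) = 1850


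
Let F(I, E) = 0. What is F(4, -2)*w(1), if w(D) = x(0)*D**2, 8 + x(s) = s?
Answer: 0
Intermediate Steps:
x(s) = -8 + s
w(D) = -8*D**2 (w(D) = (-8 + 0)*D**2 = -8*D**2)
F(4, -2)*w(1) = 0*(-8*1**2) = 0*(-8*1) = 0*(-8) = 0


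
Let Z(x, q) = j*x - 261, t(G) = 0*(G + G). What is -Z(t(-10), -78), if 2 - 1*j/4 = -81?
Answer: 261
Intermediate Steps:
j = 332 (j = 8 - 4*(-81) = 8 + 324 = 332)
t(G) = 0 (t(G) = 0*(2*G) = 0)
Z(x, q) = -261 + 332*x (Z(x, q) = 332*x - 261 = -261 + 332*x)
-Z(t(-10), -78) = -(-261 + 332*0) = -(-261 + 0) = -1*(-261) = 261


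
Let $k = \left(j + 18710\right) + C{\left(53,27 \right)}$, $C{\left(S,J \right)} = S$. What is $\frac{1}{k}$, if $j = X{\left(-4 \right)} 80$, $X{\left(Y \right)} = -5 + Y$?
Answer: $\frac{1}{18043} \approx 5.5423 \cdot 10^{-5}$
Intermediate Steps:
$j = -720$ ($j = \left(-5 - 4\right) 80 = \left(-9\right) 80 = -720$)
$k = 18043$ ($k = \left(-720 + 18710\right) + 53 = 17990 + 53 = 18043$)
$\frac{1}{k} = \frac{1}{18043}$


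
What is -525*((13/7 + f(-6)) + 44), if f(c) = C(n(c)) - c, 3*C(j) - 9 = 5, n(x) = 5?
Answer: -29675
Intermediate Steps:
C(j) = 14/3 (C(j) = 3 + (1/3)*5 = 3 + 5/3 = 14/3)
f(c) = 14/3 - c
-525*((13/7 + f(-6)) + 44) = -525*((13/7 + (14/3 - 1*(-6))) + 44) = -525*((13*(1/7) + (14/3 + 6)) + 44) = -525*((13/7 + 32/3) + 44) = -525*(263/21 + 44) = -525*1187/21 = -29675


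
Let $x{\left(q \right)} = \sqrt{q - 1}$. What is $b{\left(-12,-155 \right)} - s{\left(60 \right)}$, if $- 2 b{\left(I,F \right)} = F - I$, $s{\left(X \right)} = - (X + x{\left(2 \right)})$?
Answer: $\frac{265}{2} \approx 132.5$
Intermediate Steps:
$x{\left(q \right)} = \sqrt{-1 + q}$
$s{\left(X \right)} = -1 - X$ ($s{\left(X \right)} = - (X + \sqrt{-1 + 2}) = - (X + \sqrt{1}) = - (X + 1) = - (1 + X) = -1 - X$)
$b{\left(I,F \right)} = \frac{I}{2} - \frac{F}{2}$ ($b{\left(I,F \right)} = - \frac{F - I}{2} = \frac{I}{2} - \frac{F}{2}$)
$b{\left(-12,-155 \right)} - s{\left(60 \right)} = \left(\frac{1}{2} \left(-12\right) - - \frac{155}{2}\right) - \left(-1 - 60\right) = \left(-6 + \frac{155}{2}\right) - \left(-1 - 60\right) = \frac{143}{2} - -61 = \frac{143}{2} + 61 = \frac{265}{2}$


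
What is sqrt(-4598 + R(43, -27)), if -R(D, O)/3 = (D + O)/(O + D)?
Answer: I*sqrt(4601) ≈ 67.831*I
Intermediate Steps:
R(D, O) = -3 (R(D, O) = -3*(D + O)/(O + D) = -3*(D + O)/(D + O) = -3*1 = -3)
sqrt(-4598 + R(43, -27)) = sqrt(-4598 - 3) = sqrt(-4601) = I*sqrt(4601)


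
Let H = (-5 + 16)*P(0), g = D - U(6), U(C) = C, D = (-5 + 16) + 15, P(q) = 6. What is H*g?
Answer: 1320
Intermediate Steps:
D = 26 (D = 11 + 15 = 26)
g = 20 (g = 26 - 1*6 = 26 - 6 = 20)
H = 66 (H = (-5 + 16)*6 = 11*6 = 66)
H*g = 66*20 = 1320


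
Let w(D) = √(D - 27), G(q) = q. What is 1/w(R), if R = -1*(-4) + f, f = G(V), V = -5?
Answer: -I*√7/14 ≈ -0.18898*I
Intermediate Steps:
f = -5
R = -1 (R = -1*(-4) - 5 = 4 - 5 = -1)
w(D) = √(-27 + D)
1/w(R) = 1/(√(-27 - 1)) = 1/(√(-28)) = 1/(2*I*√7) = -I*√7/14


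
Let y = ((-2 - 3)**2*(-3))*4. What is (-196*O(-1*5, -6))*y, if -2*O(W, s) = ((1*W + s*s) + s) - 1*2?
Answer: -676200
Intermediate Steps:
O(W, s) = 1 - W/2 - s/2 - s**2/2 (O(W, s) = -(((1*W + s*s) + s) - 1*2)/2 = -(((W + s**2) + s) - 2)/2 = -((W + s + s**2) - 2)/2 = -(-2 + W + s + s**2)/2 = 1 - W/2 - s/2 - s**2/2)
y = -300 (y = ((-5)**2*(-3))*4 = (25*(-3))*4 = -75*4 = -300)
(-196*O(-1*5, -6))*y = -196*(1 - (-1)*5/2 - 1/2*(-6) - 1/2*(-6)**2)*(-300) = -196*(1 - 1/2*(-5) + 3 - 1/2*36)*(-300) = -196*(1 + 5/2 + 3 - 18)*(-300) = -196*(-23/2)*(-300) = 2254*(-300) = -676200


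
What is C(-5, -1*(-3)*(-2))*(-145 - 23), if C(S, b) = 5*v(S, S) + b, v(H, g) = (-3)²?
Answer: -6552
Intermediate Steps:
v(H, g) = 9
C(S, b) = 45 + b (C(S, b) = 5*9 + b = 45 + b)
C(-5, -1*(-3)*(-2))*(-145 - 23) = (45 - 1*(-3)*(-2))*(-145 - 23) = (45 + 3*(-2))*(-168) = (45 - 6)*(-168) = 39*(-168) = -6552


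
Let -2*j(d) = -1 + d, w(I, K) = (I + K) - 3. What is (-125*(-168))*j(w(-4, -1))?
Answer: 94500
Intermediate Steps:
w(I, K) = -3 + I + K
j(d) = ½ - d/2 (j(d) = -(-1 + d)/2 = ½ - d/2)
(-125*(-168))*j(w(-4, -1)) = (-125*(-168))*(½ - (-3 - 4 - 1)/2) = 21000*(½ - ½*(-8)) = 21000*(½ + 4) = 21000*(9/2) = 94500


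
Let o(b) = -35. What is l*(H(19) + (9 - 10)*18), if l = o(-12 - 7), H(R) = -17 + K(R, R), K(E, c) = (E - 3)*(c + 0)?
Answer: -9415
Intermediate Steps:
K(E, c) = c*(-3 + E) (K(E, c) = (-3 + E)*c = c*(-3 + E))
H(R) = -17 + R*(-3 + R)
l = -35
l*(H(19) + (9 - 10)*18) = -35*((-17 + 19*(-3 + 19)) + (9 - 10)*18) = -35*((-17 + 19*16) - 1*18) = -35*((-17 + 304) - 18) = -35*(287 - 18) = -35*269 = -9415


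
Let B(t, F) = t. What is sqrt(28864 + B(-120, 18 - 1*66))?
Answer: 2*sqrt(7186) ≈ 169.54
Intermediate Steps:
sqrt(28864 + B(-120, 18 - 1*66)) = sqrt(28864 - 120) = sqrt(28744) = 2*sqrt(7186)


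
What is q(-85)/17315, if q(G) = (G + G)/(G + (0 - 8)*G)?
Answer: -2/121205 ≈ -1.6501e-5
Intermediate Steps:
q(G) = -2/7 (q(G) = (2*G)/(G - 8*G) = (2*G)/((-7*G)) = (2*G)*(-1/(7*G)) = -2/7)
q(-85)/17315 = -2/7/17315 = -2/7*1/17315 = -2/121205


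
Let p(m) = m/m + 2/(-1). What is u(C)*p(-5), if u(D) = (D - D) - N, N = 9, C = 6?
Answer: 9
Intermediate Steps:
p(m) = -1 (p(m) = 1 + 2*(-1) = 1 - 2 = -1)
u(D) = -9 (u(D) = (D - D) - 1*9 = 0 - 9 = -9)
u(C)*p(-5) = -9*(-1) = 9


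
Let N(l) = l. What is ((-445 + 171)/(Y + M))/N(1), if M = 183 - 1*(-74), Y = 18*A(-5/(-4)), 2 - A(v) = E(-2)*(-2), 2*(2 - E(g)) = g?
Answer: -274/401 ≈ -0.68329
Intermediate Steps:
E(g) = 2 - g/2
A(v) = 8 (A(v) = 2 - (2 - ½*(-2))*(-2) = 2 - (2 + 1)*(-2) = 2 - 3*(-2) = 2 - 1*(-6) = 2 + 6 = 8)
Y = 144 (Y = 18*8 = 144)
M = 257 (M = 183 + 74 = 257)
((-445 + 171)/(Y + M))/N(1) = ((-445 + 171)/(144 + 257))/1 = -274/401*1 = -274/401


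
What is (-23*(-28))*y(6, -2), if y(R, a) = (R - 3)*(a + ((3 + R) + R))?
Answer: 25116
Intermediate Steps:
y(R, a) = (-3 + R)*(3 + a + 2*R) (y(R, a) = (-3 + R)*(a + (3 + 2*R)) = (-3 + R)*(3 + a + 2*R))
(-23*(-28))*y(6, -2) = (-23*(-28))*(-9 - 3*6 - 3*(-2) + 2*6² + 6*(-2)) = 644*(-9 - 18 + 6 + 2*36 - 12) = 644*(-9 - 18 + 6 + 72 - 12) = 644*39 = 25116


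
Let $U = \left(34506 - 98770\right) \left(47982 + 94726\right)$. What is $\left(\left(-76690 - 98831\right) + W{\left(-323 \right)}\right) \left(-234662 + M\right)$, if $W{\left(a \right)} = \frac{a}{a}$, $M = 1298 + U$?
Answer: $1609732582843520$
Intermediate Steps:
$U = -9170986912$ ($U = \left(-64264\right) 142708 = -9170986912$)
$M = -9170985614$ ($M = 1298 - 9170986912 = -9170985614$)
$W{\left(a \right)} = 1$
$\left(\left(-76690 - 98831\right) + W{\left(-323 \right)}\right) \left(-234662 + M\right) = \left(\left(-76690 - 98831\right) + 1\right) \left(-234662 - 9170985614\right) = \left(\left(-76690 - 98831\right) + 1\right) \left(-9171220276\right) = \left(-175521 + 1\right) \left(-9171220276\right) = \left(-175520\right) \left(-9171220276\right) = 1609732582843520$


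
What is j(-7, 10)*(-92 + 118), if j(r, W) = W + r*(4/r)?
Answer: 364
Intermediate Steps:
j(r, W) = 4 + W (j(r, W) = W + 4 = 4 + W)
j(-7, 10)*(-92 + 118) = (4 + 10)*(-92 + 118) = 14*26 = 364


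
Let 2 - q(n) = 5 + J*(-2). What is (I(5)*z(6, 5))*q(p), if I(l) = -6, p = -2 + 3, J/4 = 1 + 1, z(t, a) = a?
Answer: -390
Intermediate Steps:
J = 8 (J = 4*(1 + 1) = 4*2 = 8)
p = 1
q(n) = 13 (q(n) = 2 - (5 + 8*(-2)) = 2 - (5 - 16) = 2 - 1*(-11) = 2 + 11 = 13)
(I(5)*z(6, 5))*q(p) = -6*5*13 = -30*13 = -390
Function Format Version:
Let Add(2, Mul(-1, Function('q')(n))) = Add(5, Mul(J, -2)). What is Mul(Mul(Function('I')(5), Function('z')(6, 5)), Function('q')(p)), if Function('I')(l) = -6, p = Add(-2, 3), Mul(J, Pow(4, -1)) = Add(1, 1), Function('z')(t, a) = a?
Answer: -390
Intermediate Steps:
J = 8 (J = Mul(4, Add(1, 1)) = Mul(4, 2) = 8)
p = 1
Function('q')(n) = 13 (Function('q')(n) = Add(2, Mul(-1, Add(5, Mul(8, -2)))) = Add(2, Mul(-1, Add(5, -16))) = Add(2, Mul(-1, -11)) = Add(2, 11) = 13)
Mul(Mul(Function('I')(5), Function('z')(6, 5)), Function('q')(p)) = Mul(Mul(-6, 5), 13) = Mul(-30, 13) = -390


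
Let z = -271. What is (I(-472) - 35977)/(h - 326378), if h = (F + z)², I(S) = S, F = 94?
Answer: 36449/295049 ≈ 0.12354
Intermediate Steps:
h = 31329 (h = (94 - 271)² = (-177)² = 31329)
(I(-472) - 35977)/(h - 326378) = (-472 - 35977)/(31329 - 326378) = -36449/(-295049) = -36449*(-1/295049) = 36449/295049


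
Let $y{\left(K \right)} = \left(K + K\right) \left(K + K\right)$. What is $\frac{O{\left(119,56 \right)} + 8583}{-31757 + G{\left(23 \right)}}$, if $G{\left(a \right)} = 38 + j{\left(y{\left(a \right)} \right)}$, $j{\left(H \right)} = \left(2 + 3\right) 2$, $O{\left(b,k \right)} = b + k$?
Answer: $- \frac{8758}{31709} \approx -0.2762$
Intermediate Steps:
$y{\left(K \right)} = 4 K^{2}$ ($y{\left(K \right)} = 2 K 2 K = 4 K^{2}$)
$j{\left(H \right)} = 10$ ($j{\left(H \right)} = 5 \cdot 2 = 10$)
$G{\left(a \right)} = 48$ ($G{\left(a \right)} = 38 + 10 = 48$)
$\frac{O{\left(119,56 \right)} + 8583}{-31757 + G{\left(23 \right)}} = \frac{\left(119 + 56\right) + 8583}{-31757 + 48} = \frac{175 + 8583}{-31709} = 8758 \left(- \frac{1}{31709}\right) = - \frac{8758}{31709}$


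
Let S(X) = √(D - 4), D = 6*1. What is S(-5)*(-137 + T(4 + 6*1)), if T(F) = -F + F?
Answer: -137*√2 ≈ -193.75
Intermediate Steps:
D = 6
S(X) = √2 (S(X) = √(6 - 4) = √2)
T(F) = 0
S(-5)*(-137 + T(4 + 6*1)) = √2*(-137 + 0) = √2*(-137) = -137*√2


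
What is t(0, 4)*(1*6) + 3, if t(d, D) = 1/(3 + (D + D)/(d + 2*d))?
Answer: 3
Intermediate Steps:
t(d, D) = 1/(3 + 2*D/(3*d)) (t(d, D) = 1/(3 + (2*D)/((3*d))) = 1/(3 + (2*D)*(1/(3*d))) = 1/(3 + 2*D/(3*d)))
t(0, 4)*(1*6) + 3 = (3*0/(2*4 + 9*0))*(1*6) + 3 = (3*0/(8 + 0))*6 + 3 = (3*0/8)*6 + 3 = (3*0*(⅛))*6 + 3 = 0*6 + 3 = 0 + 3 = 3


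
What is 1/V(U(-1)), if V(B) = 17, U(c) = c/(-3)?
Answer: 1/17 ≈ 0.058824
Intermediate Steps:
U(c) = -c/3 (U(c) = c*(-1/3) = -c/3)
1/V(U(-1)) = 1/17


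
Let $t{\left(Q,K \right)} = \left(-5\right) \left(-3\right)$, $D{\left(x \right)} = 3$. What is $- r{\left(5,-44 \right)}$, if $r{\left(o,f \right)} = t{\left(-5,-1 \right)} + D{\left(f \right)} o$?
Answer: $-30$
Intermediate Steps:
$t{\left(Q,K \right)} = 15$
$r{\left(o,f \right)} = 15 + 3 o$
$- r{\left(5,-44 \right)} = - (15 + 3 \cdot 5) = - (15 + 15) = \left(-1\right) 30 = -30$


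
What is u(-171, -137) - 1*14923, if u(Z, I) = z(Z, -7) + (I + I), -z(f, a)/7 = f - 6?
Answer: -13958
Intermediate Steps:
z(f, a) = 42 - 7*f (z(f, a) = -7*(f - 6) = -7*(-6 + f) = 42 - 7*f)
u(Z, I) = 42 - 7*Z + 2*I (u(Z, I) = (42 - 7*Z) + (I + I) = (42 - 7*Z) + 2*I = 42 - 7*Z + 2*I)
u(-171, -137) - 1*14923 = (42 - 7*(-171) + 2*(-137)) - 1*14923 = (42 + 1197 - 274) - 14923 = 965 - 14923 = -13958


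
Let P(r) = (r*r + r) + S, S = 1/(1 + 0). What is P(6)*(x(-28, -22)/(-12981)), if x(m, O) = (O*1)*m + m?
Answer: -8428/4327 ≈ -1.9478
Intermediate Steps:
S = 1 (S = 1/1 = 1)
P(r) = 1 + r + r² (P(r) = (r*r + r) + 1 = (r² + r) + 1 = (r + r²) + 1 = 1 + r + r²)
x(m, O) = m + O*m (x(m, O) = O*m + m = m + O*m)
P(6)*(x(-28, -22)/(-12981)) = (1 + 6 + 6²)*(-28*(1 - 22)/(-12981)) = (1 + 6 + 36)*(-28*(-21)*(-1/12981)) = 43*(588*(-1/12981)) = 43*(-196/4327) = -8428/4327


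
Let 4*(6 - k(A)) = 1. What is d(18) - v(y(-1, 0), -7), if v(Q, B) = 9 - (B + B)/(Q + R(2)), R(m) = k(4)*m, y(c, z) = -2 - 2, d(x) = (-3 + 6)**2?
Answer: -28/15 ≈ -1.8667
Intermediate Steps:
d(x) = 9 (d(x) = 3**2 = 9)
y(c, z) = -4
k(A) = 23/4 (k(A) = 6 - 1/4*1 = 6 - 1/4 = 23/4)
R(m) = 23*m/4
v(Q, B) = 9 - 2*B/(23/2 + Q) (v(Q, B) = 9 - (B + B)/(Q + (23/4)*2) = 9 - 2*B/(Q + 23/2) = 9 - 2*B/(23/2 + Q))
d(18) - v(y(-1, 0), -7) = 9 - (207 - 4*(-7) + 18*(-4))/(23 + 2*(-4)) = 9 - (207 + 28 - 72)/(23 - 8) = 9 - 163/15 = -28/15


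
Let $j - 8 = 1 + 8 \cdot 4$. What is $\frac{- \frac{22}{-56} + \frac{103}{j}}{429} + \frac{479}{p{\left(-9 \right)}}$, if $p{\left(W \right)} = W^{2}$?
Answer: $\frac{78724601}{13297284} \approx 5.9203$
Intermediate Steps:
$j = 41$ ($j = 8 + \left(1 + 8 \cdot 4\right) = 8 + \left(1 + 32\right) = 8 + 33 = 41$)
$\frac{- \frac{22}{-56} + \frac{103}{j}}{429} + \frac{479}{p{\left(-9 \right)}} = \frac{- \frac{22}{-56} + \frac{103}{41}}{429} + \frac{479}{\left(-9\right)^{2}} = \left(\left(-22\right) \left(- \frac{1}{56}\right) + 103 \cdot \frac{1}{41}\right) \frac{1}{429} + \frac{479}{81} = \left(\frac{11}{28} + \frac{103}{41}\right) \frac{1}{429} + 479 \cdot \frac{1}{81} = \frac{3335}{1148} \cdot \frac{1}{429} + \frac{479}{81} = \frac{3335}{492492} + \frac{479}{81} = \frac{78724601}{13297284}$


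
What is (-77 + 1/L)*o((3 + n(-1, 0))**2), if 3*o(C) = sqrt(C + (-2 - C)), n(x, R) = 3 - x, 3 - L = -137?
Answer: -3593*I*sqrt(2)/140 ≈ -36.295*I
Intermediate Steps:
L = 140 (L = 3 - 1*(-137) = 3 + 137 = 140)
o(C) = I*sqrt(2)/3 (o(C) = sqrt(C + (-2 - C))/3 = sqrt(-2)/3 = (I*sqrt(2))/3 = I*sqrt(2)/3)
(-77 + 1/L)*o((3 + n(-1, 0))**2) = (-77 + 1/140)*(I*sqrt(2)/3) = -3593*I*sqrt(2)/140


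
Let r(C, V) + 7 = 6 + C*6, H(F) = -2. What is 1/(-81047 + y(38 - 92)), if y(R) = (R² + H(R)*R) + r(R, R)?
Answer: -1/78348 ≈ -1.2764e-5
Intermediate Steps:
r(C, V) = -1 + 6*C (r(C, V) = -7 + (6 + C*6) = -7 + (6 + 6*C) = -1 + 6*C)
y(R) = -1 + R² + 4*R (y(R) = (R² - 2*R) + (-1 + 6*R) = -1 + R² + 4*R)
1/(-81047 + y(38 - 92)) = 1/(-81047 + (-1 + (38 - 92)² + 4*(38 - 92))) = 1/(-81047 + (-1 + (-54)² + 4*(-54))) = 1/(-81047 + (-1 + 2916 - 216)) = 1/(-81047 + 2699) = 1/(-78348) = -1/78348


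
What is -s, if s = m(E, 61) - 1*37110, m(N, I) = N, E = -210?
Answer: 37320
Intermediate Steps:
s = -37320 (s = -210 - 1*37110 = -210 - 37110 = -37320)
-s = -1*(-37320) = 37320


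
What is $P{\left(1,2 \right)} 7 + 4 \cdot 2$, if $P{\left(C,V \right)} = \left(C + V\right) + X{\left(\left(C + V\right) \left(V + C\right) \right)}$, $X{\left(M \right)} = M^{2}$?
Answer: $596$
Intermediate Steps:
$P{\left(C,V \right)} = C + V + \left(C + V\right)^{4}$ ($P{\left(C,V \right)} = \left(C + V\right) + \left(\left(C + V\right) \left(V + C\right)\right)^{2} = \left(C + V\right) + \left(\left(C + V\right) \left(C + V\right)\right)^{2} = \left(C + V\right) + \left(\left(C + V\right)^{2}\right)^{2} = \left(C + V\right) + \left(C + V\right)^{4} = C + V + \left(C + V\right)^{4}$)
$P{\left(1,2 \right)} 7 + 4 \cdot 2 = \left(1 + 2 + \left(1^{2} + 2^{2} + 2 \cdot 1 \cdot 2\right)^{2}\right) 7 + 4 \cdot 2 = \left(1 + 2 + \left(1 + 4 + 4\right)^{2}\right) 7 + 8 = \left(1 + 2 + 9^{2}\right) 7 + 8 = \left(1 + 2 + 81\right) 7 + 8 = 84 \cdot 7 + 8 = 588 + 8 = 596$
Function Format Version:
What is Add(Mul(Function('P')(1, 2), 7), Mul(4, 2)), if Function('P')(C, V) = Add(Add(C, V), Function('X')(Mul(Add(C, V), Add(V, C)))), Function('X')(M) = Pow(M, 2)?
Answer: 596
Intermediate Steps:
Function('P')(C, V) = Add(C, V, Pow(Add(C, V), 4)) (Function('P')(C, V) = Add(Add(C, V), Pow(Mul(Add(C, V), Add(V, C)), 2)) = Add(Add(C, V), Pow(Mul(Add(C, V), Add(C, V)), 2)) = Add(Add(C, V), Pow(Pow(Add(C, V), 2), 2)) = Add(Add(C, V), Pow(Add(C, V), 4)) = Add(C, V, Pow(Add(C, V), 4)))
Add(Mul(Function('P')(1, 2), 7), Mul(4, 2)) = Add(Mul(Add(1, 2, Pow(Add(Pow(1, 2), Pow(2, 2), Mul(2, 1, 2)), 2)), 7), Mul(4, 2)) = Add(Mul(Add(1, 2, Pow(Add(1, 4, 4), 2)), 7), 8) = Add(Mul(Add(1, 2, Pow(9, 2)), 7), 8) = Add(Mul(Add(1, 2, 81), 7), 8) = Add(Mul(84, 7), 8) = Add(588, 8) = 596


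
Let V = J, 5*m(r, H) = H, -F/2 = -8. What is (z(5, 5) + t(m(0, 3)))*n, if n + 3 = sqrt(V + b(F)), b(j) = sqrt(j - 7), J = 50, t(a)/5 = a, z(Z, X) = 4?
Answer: -21 + 7*sqrt(53) ≈ 29.961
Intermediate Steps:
F = 16 (F = -2*(-8) = 16)
m(r, H) = H/5
t(a) = 5*a
b(j) = sqrt(-7 + j)
V = 50
n = -3 + sqrt(53) (n = -3 + sqrt(50 + sqrt(-7 + 16)) = -3 + sqrt(50 + sqrt(9)) = -3 + sqrt(50 + 3) = -3 + sqrt(53) ≈ 4.2801)
(z(5, 5) + t(m(0, 3)))*n = (4 + 5*((1/5)*3))*(-3 + sqrt(53)) = (4 + 5*(3/5))*(-3 + sqrt(53)) = (4 + 3)*(-3 + sqrt(53)) = 7*(-3 + sqrt(53)) = -21 + 7*sqrt(53)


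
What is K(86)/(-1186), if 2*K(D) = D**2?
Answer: -1849/593 ≈ -3.1180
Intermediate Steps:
K(D) = D**2/2
K(86)/(-1186) = ((1/2)*86**2)/(-1186) = ((1/2)*7396)*(-1/1186) = 3698*(-1/1186) = -1849/593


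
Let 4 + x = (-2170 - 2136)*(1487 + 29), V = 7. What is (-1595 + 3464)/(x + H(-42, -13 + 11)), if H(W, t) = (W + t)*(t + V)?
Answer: -623/2176040 ≈ -0.00028630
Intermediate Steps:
H(W, t) = (7 + t)*(W + t) (H(W, t) = (W + t)*(t + 7) = (W + t)*(7 + t) = (7 + t)*(W + t))
x = -6527900 (x = -4 + (-2170 - 2136)*(1487 + 29) = -4 - 4306*1516 = -4 - 6527896 = -6527900)
(-1595 + 3464)/(x + H(-42, -13 + 11)) = (-1595 + 3464)/(-6527900 + ((-13 + 11)**2 + 7*(-42) + 7*(-13 + 11) - 42*(-13 + 11))) = 1869/(-6527900 + ((-2)**2 - 294 + 7*(-2) - 42*(-2))) = 1869/(-6527900 + (4 - 294 - 14 + 84)) = 1869/(-6527900 - 220) = 1869/(-6528120) = 1869*(-1/6528120) = -623/2176040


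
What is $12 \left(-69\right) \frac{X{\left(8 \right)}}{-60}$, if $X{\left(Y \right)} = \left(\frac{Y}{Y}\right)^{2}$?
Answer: $\frac{69}{5} \approx 13.8$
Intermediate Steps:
$X{\left(Y \right)} = 1$ ($X{\left(Y \right)} = 1^{2} = 1$)
$12 \left(-69\right) \frac{X{\left(8 \right)}}{-60} = 12 \left(-69\right) 1 \frac{1}{-60} = - 828 \cdot 1 \left(- \frac{1}{60}\right) = \left(-828\right) \left(- \frac{1}{60}\right) = \frac{69}{5}$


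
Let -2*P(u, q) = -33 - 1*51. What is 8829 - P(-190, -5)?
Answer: 8787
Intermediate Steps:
P(u, q) = 42 (P(u, q) = -(-33 - 1*51)/2 = -(-33 - 51)/2 = -1/2*(-84) = 42)
8829 - P(-190, -5) = 8829 - 1*42 = 8829 - 42 = 8787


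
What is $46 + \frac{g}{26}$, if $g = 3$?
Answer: $\frac{1199}{26} \approx 46.115$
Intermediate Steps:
$46 + \frac{g}{26} = 46 + \frac{3}{26} = \frac{1199}{26}$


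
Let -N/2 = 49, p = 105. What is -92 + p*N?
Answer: -10382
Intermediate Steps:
N = -98 (N = -2*49 = -98)
-92 + p*N = -92 + 105*(-98) = -92 - 10290 = -10382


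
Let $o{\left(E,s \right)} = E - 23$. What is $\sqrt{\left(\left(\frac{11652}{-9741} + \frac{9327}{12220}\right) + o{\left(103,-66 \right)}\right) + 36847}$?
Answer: $\frac{\sqrt{14534025992285840365}}{19839170} \approx 192.16$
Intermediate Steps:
$o{\left(E,s \right)} = -23 + E$
$\sqrt{\left(\left(\frac{11652}{-9741} + \frac{9327}{12220}\right) + o{\left(103,-66 \right)}\right) + 36847} = \sqrt{\left(\left(\frac{11652}{-9741} + \frac{9327}{12220}\right) + \left(-23 + 103\right)\right) + 36847} = \sqrt{\left(\left(11652 \left(- \frac{1}{9741}\right) + 9327 \cdot \frac{1}{12220}\right) + 80\right) + 36847} = \sqrt{\left(\left(- \frac{3884}{3247} + \frac{9327}{12220}\right) + 80\right) + 36847} = \sqrt{\left(- \frac{17177711}{39678340} + 80\right) + 36847} = \sqrt{\frac{3157089489}{39678340} + 36847} = \sqrt{\frac{1465184883469}{39678340}} = \frac{\sqrt{14534025992285840365}}{19839170}$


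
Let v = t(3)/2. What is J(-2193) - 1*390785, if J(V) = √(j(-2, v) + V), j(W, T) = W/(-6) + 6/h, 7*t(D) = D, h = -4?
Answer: -390785 + I*√78990/6 ≈ -3.9079e+5 + 46.842*I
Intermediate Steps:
t(D) = D/7
v = 3/14 (v = ((⅐)*3)/2 = (3/7)*(½) = 3/14 ≈ 0.21429)
j(W, T) = -3/2 - W/6 (j(W, T) = W/(-6) + 6/(-4) = W*(-⅙) + 6*(-¼) = -W/6 - 3/2 = -3/2 - W/6)
J(V) = √(-7/6 + V) (J(V) = √((-3/2 - ⅙*(-2)) + V) = √((-3/2 + ⅓) + V) = √(-7/6 + V))
J(-2193) - 1*390785 = √(-42 + 36*(-2193))/6 - 1*390785 = √(-42 - 78948)/6 - 390785 = √(-78990)/6 - 390785 = (I*√78990)/6 - 390785 = I*√78990/6 - 390785 = -390785 + I*√78990/6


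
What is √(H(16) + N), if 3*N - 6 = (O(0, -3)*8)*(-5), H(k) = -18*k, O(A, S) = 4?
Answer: I*√3054/3 ≈ 18.421*I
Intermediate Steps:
N = -154/3 (N = 2 + ((4*8)*(-5))/3 = 2 + (32*(-5))/3 = 2 + (⅓)*(-160) = 2 - 160/3 = -154/3 ≈ -51.333)
√(H(16) + N) = √(-18*16 - 154/3) = √(-288 - 154/3) = √(-1018/3) = I*√3054/3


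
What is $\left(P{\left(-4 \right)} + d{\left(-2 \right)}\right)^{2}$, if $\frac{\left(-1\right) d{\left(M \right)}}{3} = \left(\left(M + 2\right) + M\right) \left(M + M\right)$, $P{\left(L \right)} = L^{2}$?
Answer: $64$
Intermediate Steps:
$d{\left(M \right)} = - 6 M \left(2 + 2 M\right)$ ($d{\left(M \right)} = - 3 \left(\left(M + 2\right) + M\right) \left(M + M\right) = - 3 \left(\left(2 + M\right) + M\right) 2 M = - 3 \left(2 + 2 M\right) 2 M = - 3 \cdot 2 M \left(2 + 2 M\right) = - 6 M \left(2 + 2 M\right)$)
$\left(P{\left(-4 \right)} + d{\left(-2 \right)}\right)^{2} = \left(\left(-4\right)^{2} - - 24 \left(1 - 2\right)\right)^{2} = \left(16 - \left(-24\right) \left(-1\right)\right)^{2} = \left(16 - 24\right)^{2} = \left(-8\right)^{2} = 64$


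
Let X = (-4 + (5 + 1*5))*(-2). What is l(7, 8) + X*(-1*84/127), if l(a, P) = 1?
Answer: 1135/127 ≈ 8.9370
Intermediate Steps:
X = -12 (X = (-4 + (5 + 5))*(-2) = (-4 + 10)*(-2) = 6*(-2) = -12)
l(7, 8) + X*(-1*84/127) = 1 - 12*(-1*84)/127 = 1 - (-1008)/127 = 1 - 12*(-84/127) = 1 + 1008/127 = 1135/127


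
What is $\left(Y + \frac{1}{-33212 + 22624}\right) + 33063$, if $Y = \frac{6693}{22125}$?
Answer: $\frac{2581797563953}{78086500} \approx 33063.0$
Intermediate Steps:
$Y = \frac{2231}{7375}$ ($Y = 6693 \cdot \frac{1}{22125} = \frac{2231}{7375} \approx 0.30251$)
$\left(Y + \frac{1}{-33212 + 22624}\right) + 33063 = \left(\frac{2231}{7375} + \frac{1}{-33212 + 22624}\right) + 33063 = \left(\frac{2231}{7375} + \frac{1}{-10588}\right) + 33063 = \left(\frac{2231}{7375} - \frac{1}{10588}\right) + 33063 = \frac{23614453}{78086500} + 33063 = \frac{2581797563953}{78086500}$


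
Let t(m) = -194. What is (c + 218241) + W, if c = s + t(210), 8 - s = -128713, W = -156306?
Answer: 190462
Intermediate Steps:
s = 128721 (s = 8 - 1*(-128713) = 8 + 128713 = 128721)
c = 128527 (c = 128721 - 194 = 128527)
(c + 218241) + W = (128527 + 218241) - 156306 = 346768 - 156306 = 190462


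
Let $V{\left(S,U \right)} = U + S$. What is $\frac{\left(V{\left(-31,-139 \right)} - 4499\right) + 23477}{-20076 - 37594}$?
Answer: $- \frac{9404}{28835} \approx -0.32613$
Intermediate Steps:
$V{\left(S,U \right)} = S + U$
$\frac{\left(V{\left(-31,-139 \right)} - 4499\right) + 23477}{-20076 - 37594} = \frac{\left(\left(-31 - 139\right) - 4499\right) + 23477}{-20076 - 37594} = \frac{\left(-170 - 4499\right) + 23477}{-57670} = \left(-4669 + 23477\right) \left(- \frac{1}{57670}\right) = 18808 \left(- \frac{1}{57670}\right) = - \frac{9404}{28835}$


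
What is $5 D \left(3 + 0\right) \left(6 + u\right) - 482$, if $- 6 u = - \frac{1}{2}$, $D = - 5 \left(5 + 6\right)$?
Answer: $- \frac{22003}{4} \approx -5500.8$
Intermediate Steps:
$D = -55$ ($D = \left(-5\right) 11 = -55$)
$u = \frac{1}{12}$ ($u = - \frac{\left(-1\right) \frac{1}{2}}{6} = \left(- \frac{1}{6}\right) \left(- \frac{1}{2}\right) = \frac{1}{12} \approx 0.083333$)
$5 D \left(3 + 0\right) \left(6 + u\right) - 482 = 5 \left(-55\right) \left(3 + 0\right) \left(6 + \frac{1}{12}\right) - 482 = - 275 \cdot 3 \cdot \frac{73}{12} - 482 = \left(-275\right) \frac{73}{4} - 482 = - \frac{20075}{4} - 482 = - \frac{22003}{4}$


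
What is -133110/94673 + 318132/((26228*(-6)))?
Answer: -250322379/73031866 ≈ -3.4276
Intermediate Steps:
-133110/94673 + 318132/((26228*(-6))) = -133110*1/94673 + 318132/(-157368) = -7830/5569 + 318132*(-1/157368) = -7830/5569 - 26511/13114 = -250322379/73031866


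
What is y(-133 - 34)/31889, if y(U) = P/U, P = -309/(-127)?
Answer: -309/676333801 ≈ -4.5688e-7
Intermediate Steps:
P = 309/127 (P = -309*(-1/127) = 309/127 ≈ 2.4331)
y(U) = 309/(127*U)
y(-133 - 34)/31889 = (309/(127*(-133 - 34)))/31889 = ((309/127)/(-167))*(1/31889) = ((309/127)*(-1/167))*(1/31889) = -309/21209*1/31889 = -309/676333801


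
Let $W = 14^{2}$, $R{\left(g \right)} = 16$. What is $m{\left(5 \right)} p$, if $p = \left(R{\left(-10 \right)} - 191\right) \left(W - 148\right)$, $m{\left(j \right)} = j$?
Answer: $-42000$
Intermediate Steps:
$W = 196$
$p = -8400$ ($p = \left(16 - 191\right) \left(196 - 148\right) = \left(-175\right) 48 = -8400$)
$m{\left(5 \right)} p = 5 \left(-8400\right) = -42000$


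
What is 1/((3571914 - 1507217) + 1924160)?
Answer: 1/3988857 ≈ 2.5070e-7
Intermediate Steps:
1/((3571914 - 1507217) + 1924160) = 1/(2064697 + 1924160) = 1/3988857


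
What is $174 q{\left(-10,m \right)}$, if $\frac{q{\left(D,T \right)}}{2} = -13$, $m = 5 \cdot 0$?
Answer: $-4524$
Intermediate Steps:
$m = 0$
$q{\left(D,T \right)} = -26$ ($q{\left(D,T \right)} = 2 \left(-13\right) = -26$)
$174 q{\left(-10,m \right)} = 174 \left(-26\right) = -4524$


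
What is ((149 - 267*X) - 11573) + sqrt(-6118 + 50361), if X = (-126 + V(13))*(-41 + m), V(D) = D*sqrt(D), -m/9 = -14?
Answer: 2848146 + sqrt(44243) - 295035*sqrt(13) ≈ 1.7846e+6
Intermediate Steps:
m = 126 (m = -9*(-14) = 126)
V(D) = D**(3/2)
X = -10710 + 1105*sqrt(13) (X = (-126 + 13**(3/2))*(-41 + 126) = (-126 + 13*sqrt(13))*85 = -10710 + 1105*sqrt(13) ≈ -6725.9)
((149 - 267*X) - 11573) + sqrt(-6118 + 50361) = ((149 - 267*(-10710 + 1105*sqrt(13))) - 11573) + sqrt(-6118 + 50361) = ((149 + (2859570 - 295035*sqrt(13))) - 11573) + sqrt(44243) = ((2859719 - 295035*sqrt(13)) - 11573) + sqrt(44243) = (2848146 - 295035*sqrt(13)) + sqrt(44243) = 2848146 + sqrt(44243) - 295035*sqrt(13)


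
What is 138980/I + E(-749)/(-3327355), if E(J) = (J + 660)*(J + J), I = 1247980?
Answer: 14802630417/207623624645 ≈ 0.071295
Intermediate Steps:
E(J) = 2*J*(660 + J) (E(J) = (660 + J)*(2*J) = 2*J*(660 + J))
138980/I + E(-749)/(-3327355) = 138980/1247980 + (2*(-749)*(660 - 749))/(-3327355) = 138980*(1/1247980) + (2*(-749)*(-89))*(-1/3327355) = 6949/62399 + 133322*(-1/3327355) = 6949/62399 - 133322/3327355 = 14802630417/207623624645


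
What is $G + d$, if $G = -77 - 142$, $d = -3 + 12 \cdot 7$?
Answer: $-138$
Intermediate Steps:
$d = 81$ ($d = -3 + 84 = 81$)
$G = -219$ ($G = -77 - 142 = -219$)
$G + d = -219 + 81 = -138$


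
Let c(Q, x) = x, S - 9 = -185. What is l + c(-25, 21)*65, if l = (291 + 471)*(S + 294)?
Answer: 91281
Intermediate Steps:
S = -176 (S = 9 - 185 = -176)
l = 89916 (l = (291 + 471)*(-176 + 294) = 762*118 = 89916)
l + c(-25, 21)*65 = 89916 + 21*65 = 89916 + 1365 = 91281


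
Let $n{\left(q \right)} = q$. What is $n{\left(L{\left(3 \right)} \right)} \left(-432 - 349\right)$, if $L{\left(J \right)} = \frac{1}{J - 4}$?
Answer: $781$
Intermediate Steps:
$L{\left(J \right)} = \frac{1}{-4 + J}$
$n{\left(L{\left(3 \right)} \right)} \left(-432 - 349\right) = \frac{-432 - 349}{-4 + 3} = \frac{1}{-1} \left(-781\right) = \left(-1\right) \left(-781\right) = 781$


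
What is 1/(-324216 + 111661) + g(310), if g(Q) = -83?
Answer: -17642066/212555 ≈ -83.000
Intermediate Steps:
1/(-324216 + 111661) + g(310) = 1/(-324216 + 111661) - 83 = 1/(-212555) - 83 = -1/212555 - 83 = -17642066/212555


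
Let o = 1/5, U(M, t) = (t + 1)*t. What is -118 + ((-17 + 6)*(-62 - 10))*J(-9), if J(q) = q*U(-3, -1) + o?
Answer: 202/5 ≈ 40.400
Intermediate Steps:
U(M, t) = t*(1 + t) (U(M, t) = (1 + t)*t = t*(1 + t))
o = 1/5 ≈ 0.20000
J(q) = 1/5 (J(q) = q*(-(1 - 1)) + 1/5 = q*(-1*0) + 1/5 = q*0 + 1/5 = 0 + 1/5 = 1/5)
-118 + ((-17 + 6)*(-62 - 10))*J(-9) = -118 + ((-17 + 6)*(-62 - 10))*(1/5) = -118 - 11*(-72)*(1/5) = -118 + 792*(1/5) = -118 + 792/5 = 202/5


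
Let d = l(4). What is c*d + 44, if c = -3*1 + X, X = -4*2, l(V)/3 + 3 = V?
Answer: 11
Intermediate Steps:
l(V) = -9 + 3*V
X = -8
d = 3 (d = -9 + 3*4 = -9 + 12 = 3)
c = -11 (c = -3*1 - 8 = -3 - 8 = -11)
c*d + 44 = -11*3 + 44 = -33 + 44 = 11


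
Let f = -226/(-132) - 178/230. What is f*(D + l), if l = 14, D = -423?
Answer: -2912489/7590 ≈ -383.73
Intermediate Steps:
f = 7121/7590 (f = -226*(-1/132) - 178*1/230 = 113/66 - 89/115 = 7121/7590 ≈ 0.93821)
f*(D + l) = 7121*(-423 + 14)/7590 = (7121/7590)*(-409) = -2912489/7590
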